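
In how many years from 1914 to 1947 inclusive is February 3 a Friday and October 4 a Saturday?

0

Check each year's weekday for February 3 and October 4:
  1914: Tue/Sun  1915: Wed/Mon  1916: Thu/Wed  1917: Sat/Thu  1918: Sun/Fri  1919: Mon/Sat  1920: Tue/Mon  1921: Thu/Tue  1922: Fri/Wed  1923: Sat/Thu  1924: Sun/Sat  1925: Tue/Sun  1926: Wed/Mon  1927: Thu/Tue  …(6 more)…  1934: Sat/Thu  1935: Sun/Fri  1936: Mon/Sun  1937: Wed/Mon  1938: Thu/Tue  1939: Fri/Wed  1940: Sat/Fri  1941: Mon/Sat  1942: Tue/Sun  1943: Wed/Mon  1944: Thu/Wed  1945: Sat/Thu  1946: Sun/Fri  1947: Mon/Sat
Both conditions hold in: no year — 0.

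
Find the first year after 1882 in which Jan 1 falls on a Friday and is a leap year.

1892

Jan 1 advances by 2 weekdays after a leap year and by 1 after a common year.
1882: Jan 1 is Sunday.
1883: Monday
1884: Tuesday (leap)
1885: Thursday
1886: Friday
1887: Saturday
1888: Sunday (leap)
1889: Tuesday
1890: Wednesday
1891: Thursday
1892: Friday (leap)
1892 begins on a Friday and is a leap year.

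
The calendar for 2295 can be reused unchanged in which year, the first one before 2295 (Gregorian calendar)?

Two years share a calendar iff Jan 1 falls on the same weekday and both are leap or both are common. 2295: Jan 1 is Tuesday, common year.
2294: Jan 1 Monday, common
2293: Jan 1 Sunday, common
2292: Jan 1 Friday, leap
2291: Jan 1 Thursday, common
2290: Jan 1 Wednesday, common
2289: Jan 1 Tuesday, common
2289 matches on both conditions.

2289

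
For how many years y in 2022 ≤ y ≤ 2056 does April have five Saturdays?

April has 30 days; it has five Saturdays when Saturday falls among the first (month-length − 28) days — i.e. when April 1 is one of Saturday/Friday.
April 1 by year: 2022:Fri✓ 2023:Sat✓ 2024:Mon 2025:Tue 2026:Wed 2027:Thu 2028:Sat✓ 2029:Sun 2030:Mon 2031:Tue 2032:Thu 2033:Fri✓ 2034:Sat✓ 2035:Sun 2036:Tue …(5 more)… 2042:Tue 2043:Wed 2044:Fri✓ 2045:Sat✓ 2046:Sun 2047:Mon 2048:Wed 2049:Thu 2050:Fri✓ 2051:Sat✓ 2052:Mon 2053:Tue 2054:Wed 2055:Thu 2056:Sat✓
Years with five Saturdays: 2022, 2023, 2028, 2033, 2034, 2039, 2044, 2045, 2050, 2051, 2056 → 11.

11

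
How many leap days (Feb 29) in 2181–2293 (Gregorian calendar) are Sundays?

Leap years in 2181–2293: 27 of them.
Feb 29 weekday advances by 5 (mod 7) from one leap year to the next four years later (or differs when a century non-leap intervenes).
Leap-day weekdays: 2184:Sun✓ 2188:Fri 2192:Wed 2196:Mon 2204:Wed 2208:Mon 2212:Sat 2216:Thu 2220:Tue 2224:Sun✓ 2228:Fri 2232:Wed 2236:Mon 2240:Sat 2244:Thu 2248:Tue 2252:Sun✓ 2256:Fri 2260:Wed 2264:Mon 2268:Sat 2272:Thu 2276:Tue 2280:Sun✓ 2284:Fri 2288:Wed 2292:Mon
Sunday: 2184, 2224, 2252, 2280 → 4.

4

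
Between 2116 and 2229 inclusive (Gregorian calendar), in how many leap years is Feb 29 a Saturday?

Leap years in 2116–2229: 28 of them.
Feb 29 weekday advances by 5 (mod 7) from one leap year to the next four years later (or differs when a century non-leap intervenes).
Leap-day weekdays: 2116:Sat✓ 2120:Thu 2124:Tue 2128:Sun 2132:Fri 2136:Wed 2140:Mon 2144:Sat✓ 2148:Thu 2152:Tue 2156:Sun 2160:Fri 2164:Wed 2168:Mon 2172:Sat✓ 2176:Thu 2180:Tue 2184:Sun 2188:Fri 2192:Wed 2196:Mon 2204:Wed 2208:Mon 2212:Sat✓ 2216:Thu 2220:Tue 2224:Sun 2228:Fri
Saturday: 2116, 2144, 2172, 2212 → 4.

4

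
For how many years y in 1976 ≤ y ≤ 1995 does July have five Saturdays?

July has 31 days; it has five Saturdays when Saturday falls among the first (month-length − 28) days — i.e. when July 1 is one of Saturday/Friday/Thursday.
July 1 by year: 1976:Thu✓ 1977:Fri✓ 1978:Sat✓ 1979:Sun 1980:Tue 1981:Wed 1982:Thu✓ 1983:Fri✓ 1984:Sun 1985:Mon 1986:Tue 1987:Wed 1988:Fri✓ 1989:Sat✓ 1990:Sun 1991:Mon 1992:Wed 1993:Thu✓ 1994:Fri✓ 1995:Sat✓
Years with five Saturdays: 1976, 1977, 1978, 1982, 1983, 1988, 1989, 1993, 1994, 1995 → 10.

10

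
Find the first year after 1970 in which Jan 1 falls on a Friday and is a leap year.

Jan 1 advances by 2 weekdays after a leap year and by 1 after a common year.
1970: Jan 1 is Thursday.
1971: Friday
1972: Saturday (leap)
1973: Monday
1974: Tuesday
1975: Wednesday
1976: Thursday (leap)
1977: Saturday
1978: Sunday
1979: Monday
1980: Tuesday (leap)
1981: Thursday
1982: Friday
1983: Saturday
1984: Sunday (leap)
1985: Tuesday
1986: Wednesday
1987: Thursday
1988: Friday (leap)
1988 begins on a Friday and is a leap year.

1988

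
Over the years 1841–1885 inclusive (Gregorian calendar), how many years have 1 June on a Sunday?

7

Track 1 June's weekday year by year (advancing +1, or +2 across a Feb 29):
  1841: Tue  1842: Wed (+1)  1843: Thu (+1)  1844: Sat (+2)  1845: Sun (+1) ✓
  1846: Mon (+1)  1847: Tue (+1)  1848: Thu (+2)  1849: Fri (+1)  1850: Sat (+1)
  1851: Sun (+1) ✓  1852: Tue (+2)  1853: Wed (+1)  1854: Thu (+1)  … (17 more years) …
  1872: Sat (+2)  1873: Sun (+1) ✓  1874: Mon (+1)  1875: Tue (+1)  1876: Thu (+2)
  1877: Fri (+1)  1878: Sat (+1)  1879: Sun (+1) ✓  1880: Tue (+2)  1881: Wed (+1)
  1882: Thu (+1)  1883: Fri (+1)  1884: Sun (+2) ✓  1885: Mon (+1)
Sunday years: 1845, 1851, 1856, 1862, 1873, 1879, 1884 — 7 in total.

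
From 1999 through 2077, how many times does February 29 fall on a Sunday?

3

Leap years in 1999–2077: 20 of them.
Feb 29 weekday advances by 5 (mod 7) from one leap year to the next four years later (or differs when a century non-leap intervenes).
Leap-day weekdays: 2000:Tue 2004:Sun✓ 2008:Fri 2012:Wed 2016:Mon 2020:Sat 2024:Thu 2028:Tue 2032:Sun✓ 2036:Fri 2040:Wed 2044:Mon 2048:Sat 2052:Thu 2056:Tue 2060:Sun✓ 2064:Fri 2068:Wed 2072:Mon 2076:Sat
Sunday: 2004, 2032, 2060 → 3.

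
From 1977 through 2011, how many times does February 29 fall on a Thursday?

Leap years in 1977–2011: 8 of them.
Feb 29 weekday advances by 5 (mod 7) from one leap year to the next four years later (or differs when a century non-leap intervenes).
Leap-day weekdays: 1980:Fri 1984:Wed 1988:Mon 1992:Sat 1996:Thu✓ 2000:Tue 2004:Sun 2008:Fri
Thursday: 1996 → 1.

1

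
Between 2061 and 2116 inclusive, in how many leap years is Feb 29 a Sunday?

1

Leap years in 2061–2116: 13 of them.
Feb 29 weekday advances by 5 (mod 7) from one leap year to the next four years later (or differs when a century non-leap intervenes).
Leap-day weekdays: 2064:Fri 2068:Wed 2072:Mon 2076:Sat 2080:Thu 2084:Tue 2088:Sun✓ 2092:Fri 2096:Wed 2104:Fri 2108:Wed 2112:Mon 2116:Sat
Sunday: 2088 → 1.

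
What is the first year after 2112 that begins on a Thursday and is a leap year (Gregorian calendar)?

Jan 1 advances by 2 weekdays after a leap year and by 1 after a common year.
2112: Jan 1 is Friday (leap).
2113: Sunday
2114: Monday
2115: Tuesday
2116: Wednesday (leap)
2117: Friday
2118: Saturday
2119: Sunday
2120: Monday (leap)
2121: Wednesday
2122: Thursday
2123: Friday
2124: Saturday (leap)
2125: Monday
2126: Tuesday
2127: Wednesday
2128: Thursday (leap)
2128 begins on a Thursday and is a leap year.

2128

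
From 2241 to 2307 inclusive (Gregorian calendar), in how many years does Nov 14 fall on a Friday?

9

Track Nov 14's weekday year by year (advancing +1, or +2 across a Feb 29):
  2241: Sun  2242: Mon (+1)  2243: Tue (+1)  2244: Thu (+2)  2245: Fri (+1) ✓
  2246: Sat (+1)  2247: Sun (+1)  2248: Tue (+2)  2249: Wed (+1)  2250: Thu (+1)
  2251: Fri (+1) ✓  2252: Sun (+2)  2253: Mon (+1)  2254: Tue (+1)  … (39 more years) …
  2294: Wed (+1)  2295: Thu (+1)  2296: Sat (+2)  2297: Sun (+1)  2298: Mon (+1)
  2299: Tue (+1)  2300: Wed (+1)  2301: Thu (+1)  2302: Fri (+1) ✓  2303: Sat (+1)
  2304: Mon (+2)  2305: Tue (+1)  2306: Wed (+1)  2307: Thu (+1)
Friday years: 2245, 2251, 2256, 2262, 2273, 2279, 2284, 2290, 2302 — 9 in total.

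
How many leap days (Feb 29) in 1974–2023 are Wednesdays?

2

Leap years in 1974–2023: 12 of them.
Feb 29 weekday advances by 5 (mod 7) from one leap year to the next four years later (or differs when a century non-leap intervenes).
Leap-day weekdays: 1976:Sun 1980:Fri 1984:Wed✓ 1988:Mon 1992:Sat 1996:Thu 2000:Tue 2004:Sun 2008:Fri 2012:Wed✓ 2016:Mon 2020:Sat
Wednesday: 1984, 2012 → 2.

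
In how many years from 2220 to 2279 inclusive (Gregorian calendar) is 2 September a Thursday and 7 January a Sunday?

Check each year's weekday for 2 September and 7 January:
  2220: Sat/Fri  2221: Sun/Sun  2222: Mon/Mon  2223: Tue/Tue  2224: Thu/Wed  2225: Fri/Fri  2226: Sat/Sat  2227: Sun/Sun  2228: Tue/Mon  2229: Wed/Wed  2230: Thu/Thu  2231: Fri/Fri  2232: Sun/Sat  2233: Mon/Mon  …(32 more)…  2266: Sun/Sun  2267: Mon/Mon  2268: Wed/Tue  2269: Thu/Thu  2270: Fri/Fri  2271: Sat/Sat  2272: Mon/Sun  2273: Tue/Tue  2274: Wed/Wed  2275: Thu/Thu  2276: Sat/Fri  2277: Sun/Sun  2278: Mon/Mon  2279: Tue/Tue
Both conditions hold in: no year — 0.

0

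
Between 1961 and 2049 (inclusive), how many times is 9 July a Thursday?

Track 9 July's weekday year by year (advancing +1, or +2 across a Feb 29):
  1961: Sun  1962: Mon (+1)  1963: Tue (+1)  1964: Thu (+2) ✓  1965: Fri (+1)
  1966: Sat (+1)  1967: Sun (+1)  1968: Tue (+2)  1969: Wed (+1)  1970: Thu (+1) ✓
  1971: Fri (+1)  1972: Sun (+2)  1973: Mon (+1)  1974: Tue (+1)  … (61 more years) …
  2036: Wed (+2)  2037: Thu (+1) ✓  2038: Fri (+1)  2039: Sat (+1)  2040: Mon (+2)
  2041: Tue (+1)  2042: Wed (+1)  2043: Thu (+1) ✓  2044: Sat (+2)  2045: Sun (+1)
  2046: Mon (+1)  2047: Tue (+1)  2048: Thu (+2) ✓  2049: Fri (+1)
Thursday years: 1964, 1970, 1981, 1987, 1992, 1998, 2009, 2015, 2020, 2026, 2037, 2043, 2048 — 13 in total.

13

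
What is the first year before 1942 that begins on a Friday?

1937

Jan 1 advances by 2 weekdays after a leap year and by 1 after a common year.
1942: Jan 1 is Thursday.
1941: Wednesday
1940: Monday (leap)
1939: Sunday
1938: Saturday
1937: Friday
1937 begins on a Friday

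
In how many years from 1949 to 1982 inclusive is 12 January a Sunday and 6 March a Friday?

Check each year's weekday for 12 January and 6 March:
  1949: Wed/Sun  1950: Thu/Mon  1951: Fri/Tue  1952: Sat/Thu  1953: Mon/Fri  1954: Tue/Sat  1955: Wed/Sun  1956: Thu/Tue  1957: Sat/Wed  1958: Sun/Thu  1959: Mon/Fri  1960: Tue/Sun  1961: Thu/Mon  1962: Fri/Tue  …(6 more)…  1969: Sun/Thu  1970: Mon/Fri  1971: Tue/Sat  1972: Wed/Mon  1973: Fri/Tue  1974: Sat/Wed  1975: Sun/Thu  1976: Mon/Sat  1977: Wed/Sun  1978: Thu/Mon  1979: Fri/Tue  1980: Sat/Thu  1981: Mon/Fri  1982: Tue/Sat
Both conditions hold in: 1964 — 1.

1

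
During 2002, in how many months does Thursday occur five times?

A month of length L has five Thursdays iff its first Thursday is on day ≤ L−28 (so day 1–3 in a 31-day month, 1–2 in a 30-day month, day 1 in a leap February).
Checking each month of 2002: Jan starts Tue (31d) ✓; Feb starts Fri (28d); Mar starts Fri (31d); Apr starts Mon (30d); May starts Wed (31d) ✓; Jun starts Sat (30d); Jul starts Mon (31d); Aug starts Thu (31d) ✓; Sep starts Sun (30d); Oct starts Tue (31d) ✓; Nov starts Fri (30d); Dec starts Sun (31d).
Five-Thursday months: January, May, August, October → 4.

4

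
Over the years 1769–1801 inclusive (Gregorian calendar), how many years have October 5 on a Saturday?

Track October 5's weekday year by year (advancing +1, or +2 across a Feb 29):
  1769: Thu  1770: Fri (+1)  1771: Sat (+1) ✓  1772: Mon (+2)  1773: Tue (+1)
  1774: Wed (+1)  1775: Thu (+1)  1776: Sat (+2) ✓  1777: Sun (+1)  1778: Mon (+1)
  1779: Tue (+1)  1780: Thu (+2)  1781: Fri (+1)  1782: Sat (+1) ✓  … (5 more years) …
  1788: Sun (+2)  1789: Mon (+1)  1790: Tue (+1)  1791: Wed (+1)  1792: Fri (+2)
  1793: Sat (+1) ✓  1794: Sun (+1)  1795: Mon (+1)  1796: Wed (+2)  1797: Thu (+1)
  1798: Fri (+1)  1799: Sat (+1) ✓  1800: Sun (+1)  1801: Mon (+1)
Saturday years: 1771, 1776, 1782, 1793, 1799 — 5 in total.

5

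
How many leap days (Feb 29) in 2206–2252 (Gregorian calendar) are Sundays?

2

Leap years in 2206–2252: 12 of them.
Feb 29 weekday advances by 5 (mod 7) from one leap year to the next four years later (or differs when a century non-leap intervenes).
Leap-day weekdays: 2208:Mon 2212:Sat 2216:Thu 2220:Tue 2224:Sun✓ 2228:Fri 2232:Wed 2236:Mon 2240:Sat 2244:Thu 2248:Tue 2252:Sun✓
Sunday: 2224, 2252 → 2.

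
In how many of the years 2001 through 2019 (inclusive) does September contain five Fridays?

September has 30 days; it has five Fridays when Friday falls among the first (month-length − 28) days — i.e. when September 1 is one of Friday/Thursday.
September 1 by year: 2001:Sat 2002:Sun 2003:Mon 2004:Wed 2005:Thu✓ 2006:Fri✓ 2007:Sat 2008:Mon 2009:Tue 2010:Wed 2011:Thu✓ 2012:Sat 2013:Sun 2014:Mon 2015:Tue 2016:Thu✓ 2017:Fri✓ 2018:Sat 2019:Sun
Years with five Fridays: 2005, 2006, 2011, 2016, 2017 → 5.

5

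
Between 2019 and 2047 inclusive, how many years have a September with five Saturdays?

September has 30 days; it has five Saturdays when Saturday falls among the first (month-length − 28) days — i.e. when September 1 is one of Saturday/Friday.
September 1 by year: 2019:Sun 2020:Tue 2021:Wed 2022:Thu 2023:Fri✓ 2024:Sun 2025:Mon 2026:Tue 2027:Wed 2028:Fri✓ 2029:Sat✓ 2030:Sun 2031:Mon 2032:Wed 2033:Thu 2034:Fri✓ 2035:Sat✓ 2036:Mon 2037:Tue 2038:Wed 2039:Thu 2040:Sat✓ 2041:Sun 2042:Mon 2043:Tue 2044:Thu 2045:Fri✓ 2046:Sat✓ 2047:Sun
Years with five Saturdays: 2023, 2028, 2029, 2034, 2035, 2040, 2045, 2046 → 8.

8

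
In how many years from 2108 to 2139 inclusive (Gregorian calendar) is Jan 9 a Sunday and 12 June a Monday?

Check each year's weekday for Jan 9 and 12 June:
  2108: Mon/Tue  2109: Wed/Wed  2110: Thu/Thu  2111: Fri/Fri  2112: Sat/Sun  2113: Mon/Mon  2114: Tue/Tue  2115: Wed/Wed  2116: Thu/Fri  2117: Sat/Sat  2118: Sun/Sun  2119: Mon/Mon  2120: Tue/Wed  2121: Thu/Thu  …(4 more)…  2126: Wed/Wed  2127: Thu/Thu  2128: Fri/Sat  2129: Sun/Sun  2130: Mon/Mon  2131: Tue/Tue  2132: Wed/Thu  2133: Fri/Fri  2134: Sat/Sat  2135: Sun/Sun  2136: Mon/Tue  2137: Wed/Wed  2138: Thu/Thu  2139: Fri/Fri
Both conditions hold in: 2124 — 1.

1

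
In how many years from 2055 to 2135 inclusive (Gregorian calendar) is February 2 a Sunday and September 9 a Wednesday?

2

Check each year's weekday for February 2 and September 9:
  2055: Tue/Thu  2056: Wed/Sat  2057: Fri/Sun  2058: Sat/Mon  2059: Sun/Tue  2060: Mon/Thu  2061: Wed/Fri  2062: Thu/Sat  2063: Fri/Sun  2064: Sat/Tue  2065: Mon/Wed  2066: Tue/Thu  2067: Wed/Fri  2068: Thu/Sun  …(53 more)…  2122: Mon/Wed  2123: Tue/Thu  2124: Wed/Sat  2125: Fri/Sun  2126: Sat/Mon  2127: Sun/Tue  2128: Mon/Thu  2129: Wed/Fri  2130: Thu/Sat  2131: Fri/Sun  2132: Sat/Tue  2133: Mon/Wed  2134: Tue/Thu  2135: Wed/Fri
Both conditions hold in: 2076, 2116 — 2.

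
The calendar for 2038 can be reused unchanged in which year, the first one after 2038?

2049

Two years share a calendar iff Jan 1 falls on the same weekday and both are leap or both are common. 2038: Jan 1 is Friday, common year.
2039: Jan 1 Saturday, common
2040: Jan 1 Sunday, leap
2041: Jan 1 Tuesday, common
2042: Jan 1 Wednesday, common
2043: Jan 1 Thursday, common
2044: Jan 1 Friday, leap
2045: Jan 1 Sunday, common
2046: Jan 1 Monday, common
2047: Jan 1 Tuesday, common
2048: Jan 1 Wednesday, leap
2049: Jan 1 Friday, common
2049 matches on both conditions.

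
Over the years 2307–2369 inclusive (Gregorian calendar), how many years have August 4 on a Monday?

9

Track August 4's weekday year by year (advancing +1, or +2 across a Feb 29):
  2307: Sun  2308: Tue (+2)  2309: Wed (+1)  2310: Thu (+1)  2311: Fri (+1)
  2312: Sun (+2)  2313: Mon (+1) ✓  2314: Tue (+1)  2315: Wed (+1)  2316: Fri (+2)
  2317: Sat (+1)  2318: Sun (+1)  2319: Mon (+1) ✓  2320: Wed (+2)  … (35 more years) …
  2356: Sat (+2)  2357: Sun (+1)  2358: Mon (+1) ✓  2359: Tue (+1)  2360: Thu (+2)
  2361: Fri (+1)  2362: Sat (+1)  2363: Sun (+1)  2364: Tue (+2)  2365: Wed (+1)
  2366: Thu (+1)  2367: Fri (+1)  2368: Sun (+2)  2369: Mon (+1) ✓
Monday years: 2313, 2319, 2324, 2330, 2341, 2347, 2352, 2358, 2369 — 9 in total.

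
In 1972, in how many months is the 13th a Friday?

1

Check the 13th of each month of 1972: Jan 13: Thu, Feb 13: Sun, Mar 13: Mon, Apr 13: Thu, May 13: Sat, Jun 13: Tue, Jul 13: Thu, Aug 13: Sun, Sep 13: Wed, Oct 13: Fri, Nov 13: Mon, Dec 13: Wed.
Friday occurs in October — 1 month.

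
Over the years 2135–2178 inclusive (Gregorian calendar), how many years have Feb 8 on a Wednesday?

Track Feb 8's weekday year by year (advancing +1, or +2 across a Feb 29):
  2135: Tue  2136: Wed (+1) ✓  2137: Fri (+2)  2138: Sat (+1)  2139: Sun (+1)
  2140: Mon (+1)  2141: Wed (+2) ✓  2142: Thu (+1)  2143: Fri (+1)  2144: Sat (+1)
  2145: Mon (+2)  2146: Tue (+1)  2147: Wed (+1) ✓  2148: Thu (+1)  … (16 more years) …
  2165: Fri (+2)  2166: Sat (+1)  2167: Sun (+1)  2168: Mon (+1)  2169: Wed (+2) ✓
  2170: Thu (+1)  2171: Fri (+1)  2172: Sat (+1)  2173: Mon (+2)  2174: Tue (+1)
  2175: Wed (+1) ✓  2176: Thu (+1)  2177: Sat (+2)  2178: Sun (+1)
Wednesday years: 2136, 2141, 2147, 2158, 2164, 2169, 2175 — 7 in total.

7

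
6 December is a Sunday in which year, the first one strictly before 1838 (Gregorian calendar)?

From one year to the next, a fixed date's weekday advances by 1, or by 2 when a Feb 29 lies between the two dates.
1838: December 6 is Thursday.
1837: Wednesday (−1)
1836: Tuesday (−1)
1835: Sunday (−2)
6 December falls on a Sunday in 1835.

1835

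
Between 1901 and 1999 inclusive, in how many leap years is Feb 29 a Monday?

4

Leap years in 1901–1999: 24 of them.
Feb 29 weekday advances by 5 (mod 7) from one leap year to the next four years later (or differs when a century non-leap intervenes).
Leap-day weekdays: 1904:Mon✓ 1908:Sat 1912:Thu 1916:Tue 1920:Sun 1924:Fri 1928:Wed 1932:Mon✓ 1936:Sat 1940:Thu 1944:Tue 1948:Sun 1952:Fri 1956:Wed 1960:Mon✓ 1964:Sat 1968:Thu 1972:Tue 1976:Sun 1980:Fri 1984:Wed 1988:Mon✓ 1992:Sat 1996:Thu
Monday: 1904, 1932, 1960, 1988 → 4.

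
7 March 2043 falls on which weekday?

Saturday

January 1, 2043 is a Thursday.
March 7 is day 66 of the year, i.e. 65 days after Jan 1.
65 mod 7 = 2, so advance 2 weekdays from Thursday: Saturday.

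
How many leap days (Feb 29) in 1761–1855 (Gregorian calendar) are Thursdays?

3

Leap years in 1761–1855: 22 of them.
Feb 29 weekday advances by 5 (mod 7) from one leap year to the next four years later (or differs when a century non-leap intervenes).
Leap-day weekdays: 1764:Wed 1768:Mon 1772:Sat 1776:Thu✓ 1780:Tue 1784:Sun 1788:Fri 1792:Wed 1796:Mon 1804:Wed 1808:Mon 1812:Sat 1816:Thu✓ 1820:Tue 1824:Sun 1828:Fri 1832:Wed 1836:Mon 1840:Sat 1844:Thu✓ 1848:Tue 1852:Sun
Thursday: 1776, 1816, 1844 → 3.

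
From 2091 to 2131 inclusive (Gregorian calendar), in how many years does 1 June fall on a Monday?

Track 1 June's weekday year by year (advancing +1, or +2 across a Feb 29):
  2091: Fri  2092: Sun (+2)  2093: Mon (+1) ✓  2094: Tue (+1)  2095: Wed (+1)
  2096: Fri (+2)  2097: Sat (+1)  2098: Sun (+1)  2099: Mon (+1) ✓  2100: Tue (+1)
  2101: Wed (+1)  2102: Thu (+1)  2103: Fri (+1)  2104: Sun (+2)  … (13 more years) …
  2118: Wed (+1)  2119: Thu (+1)  2120: Sat (+2)  2121: Sun (+1)  2122: Mon (+1) ✓
  2123: Tue (+1)  2124: Thu (+2)  2125: Fri (+1)  2126: Sat (+1)  2127: Sun (+1)
  2128: Tue (+2)  2129: Wed (+1)  2130: Thu (+1)  2131: Fri (+1)
Monday years: 2093, 2099, 2105, 2111, 2116, 2122 — 6 in total.

6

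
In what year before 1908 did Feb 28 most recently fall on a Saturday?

1903

From one year to the next, a fixed date's weekday advances by 1, or by 2 when a Feb 29 lies between the two dates.
1908: February 28 is Friday.
1907: Thursday (−1)
1906: Wednesday (−1)
1905: Tuesday (−1)
1904: Sunday (−2)
1903: Saturday (−1)
Feb 28 falls on a Saturday in 1903.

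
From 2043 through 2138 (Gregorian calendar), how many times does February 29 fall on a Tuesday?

3

Leap years in 2043–2138: 23 of them.
Feb 29 weekday advances by 5 (mod 7) from one leap year to the next four years later (or differs when a century non-leap intervenes).
Leap-day weekdays: 2044:Mon 2048:Sat 2052:Thu 2056:Tue✓ 2060:Sun 2064:Fri 2068:Wed 2072:Mon 2076:Sat 2080:Thu 2084:Tue✓ 2088:Sun 2092:Fri 2096:Wed 2104:Fri 2108:Wed 2112:Mon 2116:Sat 2120:Thu 2124:Tue✓ 2128:Sun 2132:Fri 2136:Wed
Tuesday: 2056, 2084, 2124 → 3.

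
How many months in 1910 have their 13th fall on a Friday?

Check the 13th of each month of 1910: Jan 13: Thu, Feb 13: Sun, Mar 13: Sun, Apr 13: Wed, May 13: Fri, Jun 13: Mon, Jul 13: Wed, Aug 13: Sat, Sep 13: Tue, Oct 13: Thu, Nov 13: Sun, Dec 13: Tue.
Friday occurs in May — 1 month.

1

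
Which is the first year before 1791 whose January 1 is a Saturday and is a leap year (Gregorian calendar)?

Jan 1 advances by 2 weekdays after a leap year and by 1 after a common year.
1791: Jan 1 is Saturday.
1790: Friday
1789: Thursday
1788: Tuesday (leap)
1787: Monday
1786: Sunday
1785: Saturday
1784: Thursday (leap)
1783: Wednesday
1782: Tuesday
1781: Monday
1780: Saturday (leap)
1780 begins on a Saturday and is a leap year.

1780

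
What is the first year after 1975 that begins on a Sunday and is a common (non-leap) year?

1978

Jan 1 advances by 2 weekdays after a leap year and by 1 after a common year.
1975: Jan 1 is Wednesday.
1976: Thursday (leap)
1977: Saturday
1978: Sunday
1978 begins on a Sunday and is a common year.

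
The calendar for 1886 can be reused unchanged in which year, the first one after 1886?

1897

Two years share a calendar iff Jan 1 falls on the same weekday and both are leap or both are common. 1886: Jan 1 is Friday, common year.
1887: Jan 1 Saturday, common
1888: Jan 1 Sunday, leap
1889: Jan 1 Tuesday, common
1890: Jan 1 Wednesday, common
1891: Jan 1 Thursday, common
1892: Jan 1 Friday, leap
1893: Jan 1 Sunday, common
1894: Jan 1 Monday, common
1895: Jan 1 Tuesday, common
1896: Jan 1 Wednesday, leap
1897: Jan 1 Friday, common
1897 matches on both conditions.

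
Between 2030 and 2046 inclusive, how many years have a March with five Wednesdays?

March has 31 days; it has five Wednesdays when Wednesday falls among the first (month-length − 28) days — i.e. when March 1 is one of Wednesday/Tuesday/Monday.
March 1 by year: 2030:Fri 2031:Sat 2032:Mon✓ 2033:Tue✓ 2034:Wed✓ 2035:Thu 2036:Sat 2037:Sun 2038:Mon✓ 2039:Tue✓ 2040:Thu 2041:Fri 2042:Sat 2043:Sun 2044:Tue✓ 2045:Wed✓ 2046:Thu
Years with five Wednesdays: 2032, 2033, 2034, 2038, 2039, 2044, 2045 → 7.

7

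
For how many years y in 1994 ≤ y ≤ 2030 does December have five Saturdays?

December has 31 days; it has five Saturdays when Saturday falls among the first (month-length − 28) days — i.e. when December 1 is one of Saturday/Friday/Thursday.
December 1 by year: 1994:Thu✓ 1995:Fri✓ 1996:Sun 1997:Mon 1998:Tue 1999:Wed 2000:Fri✓ 2001:Sat✓ 2002:Sun 2003:Mon 2004:Wed 2005:Thu✓ 2006:Fri✓ 2007:Sat✓ 2008:Mon …(7 more)… 2016:Thu✓ 2017:Fri✓ 2018:Sat✓ 2019:Sun 2020:Tue 2021:Wed 2022:Thu✓ 2023:Fri✓ 2024:Sun 2025:Mon 2026:Tue 2027:Wed 2028:Fri✓ 2029:Sat✓ 2030:Sun
Years with five Saturdays: 1994, 1995, 2000, 2001, 2005, 2006, 2007, 2011, 2012, 2016, 2017, 2018, 2022, 2023, 2028, 2029 → 16.

16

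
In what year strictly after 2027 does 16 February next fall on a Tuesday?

From one year to the next, a fixed date's weekday advances by 1, or by 2 when a Feb 29 lies between the two dates.
2027: February 16 is Tuesday.
2028: Wednesday (+1)
2029: Friday (+2)
2030: Saturday (+1)
2031: Sunday (+1)
2032: Monday (+1)
2033: Wednesday (+2)
2034: Thursday (+1)
2035: Friday (+1)
2036: Saturday (+1)
2037: Monday (+2)
2038: Tuesday (+1)
16 February falls on a Tuesday in 2038.

2038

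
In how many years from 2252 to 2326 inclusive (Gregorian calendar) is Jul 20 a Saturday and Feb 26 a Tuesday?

8

Check each year's weekday for Jul 20 and Feb 26:
  2252: Tue/Thu  2253: Wed/Sat  2254: Thu/Sun  2255: Fri/Mon  2256: Sun/Tue  2257: Mon/Thu  2258: Tue/Fri  2259: Wed/Sat  2260: Fri/Sun  2261: Sat/Tue ✓  2262: Sun/Wed  2263: Mon/Thu  2264: Wed/Fri  2265: Thu/Sun  …(47 more)…  2313: Sun/Wed  2314: Mon/Thu  2315: Tue/Fri  2316: Thu/Sat  2317: Fri/Mon  2318: Sat/Tue ✓  2319: Sun/Wed  2320: Tue/Thu  2321: Wed/Sat  2322: Thu/Sun  2323: Fri/Mon  2324: Sun/Tue  2325: Mon/Thu  2326: Tue/Fri
Both conditions hold in: 2261, 2267, 2278, 2289, 2295, 2301, 2307, 2318 — 8.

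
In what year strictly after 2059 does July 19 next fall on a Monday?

From one year to the next, a fixed date's weekday advances by 1, or by 2 when a Feb 29 lies between the two dates.
2059: July 19 is Saturday.
2060: Monday (+2)
July 19 falls on a Monday in 2060.

2060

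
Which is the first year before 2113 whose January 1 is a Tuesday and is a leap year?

2104

Jan 1 advances by 2 weekdays after a leap year and by 1 after a common year.
2113: Jan 1 is Sunday.
2112: Friday (leap)
2111: Thursday
2110: Wednesday
2109: Tuesday
2108: Sunday (leap)
2107: Saturday
2106: Friday
2105: Thursday
2104: Tuesday (leap)
2104 begins on a Tuesday and is a leap year.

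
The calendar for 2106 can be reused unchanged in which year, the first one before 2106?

2100

Two years share a calendar iff Jan 1 falls on the same weekday and both are leap or both are common. 2106: Jan 1 is Friday, common year.
2105: Jan 1 Thursday, common
2104: Jan 1 Tuesday, leap
2103: Jan 1 Monday, common
2102: Jan 1 Sunday, common
2101: Jan 1 Saturday, common
2100: Jan 1 Friday, common
2100 matches on both conditions.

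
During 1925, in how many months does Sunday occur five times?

4

A month of length L has five Sundays iff its first Sunday is on day ≤ L−28 (so day 1–3 in a 31-day month, 1–2 in a 30-day month, day 1 in a leap February).
Checking each month of 1925: Jan starts Thu (31d); Feb starts Sun (28d); Mar starts Sun (31d) ✓; Apr starts Wed (30d); May starts Fri (31d) ✓; Jun starts Mon (30d); Jul starts Wed (31d); Aug starts Sat (31d) ✓; Sep starts Tue (30d); Oct starts Thu (31d); Nov starts Sun (30d) ✓; Dec starts Tue (31d).
Five-Sunday months: March, May, August, November → 4.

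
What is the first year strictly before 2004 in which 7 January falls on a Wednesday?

From one year to the next, a fixed date's weekday advances by 1, or by 2 when a Feb 29 lies between the two dates.
2004: January 7 is Wednesday.
2003: Tuesday (−1)
2002: Monday (−1)
2001: Sunday (−1)
2000: Friday (−2)
1999: Thursday (−1)
1998: Wednesday (−1)
7 January falls on a Wednesday in 1998.

1998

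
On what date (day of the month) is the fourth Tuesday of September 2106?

September 1, 2106 is a Wednesday, so the first Tuesday is the 7th.
The fourth Tuesday is 7 + 21 = 28.

28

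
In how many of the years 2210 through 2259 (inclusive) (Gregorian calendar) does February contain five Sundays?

February has 28 days (29 in leap years); it has five Sundays when Sunday falls among the first (month-length − 28) days — i.e. when February 1 is Sunday in a leap year (never in a common year).
February 1 by year: 2210:Thu 2211:Fri 2212:Sat 2213:Mon 2214:Tue 2215:Wed 2216:Thu 2217:Sat 2218:Sun 2219:Mon 2220:Tue 2221:Thu 2222:Fri 2223:Sat 2224:Sun✓ …(20 more)… 2245:Sat 2246:Sun 2247:Mon 2248:Tue 2249:Thu 2250:Fri 2251:Sat 2252:Sun✓ 2253:Tue 2254:Wed 2255:Thu 2256:Fri 2257:Sun 2258:Mon 2259:Tue
Years with five Sundays: 2224, 2252 → 2.

2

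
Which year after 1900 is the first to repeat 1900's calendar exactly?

1906

Two years share a calendar iff Jan 1 falls on the same weekday and both are leap or both are common. 1900: Jan 1 is Monday, common year.
1901: Jan 1 Tuesday, common
1902: Jan 1 Wednesday, common
1903: Jan 1 Thursday, common
1904: Jan 1 Friday, leap
1905: Jan 1 Sunday, common
1906: Jan 1 Monday, common
1906 matches on both conditions.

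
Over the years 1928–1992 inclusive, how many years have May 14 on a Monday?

Track May 14's weekday year by year (advancing +1, or +2 across a Feb 29):
  1928: Mon ✓  1929: Tue (+1)  1930: Wed (+1)  1931: Thu (+1)  1932: Sat (+2)
  1933: Sun (+1)  1934: Mon (+1) ✓  1935: Tue (+1)  1936: Thu (+2)  1937: Fri (+1)
  1938: Sat (+1)  1939: Sun (+1)  1940: Tue (+2)  1941: Wed (+1)  … (37 more years) …
  1979: Mon (+1) ✓  1980: Wed (+2)  1981: Thu (+1)  1982: Fri (+1)  1983: Sat (+1)
  1984: Mon (+2) ✓  1985: Tue (+1)  1986: Wed (+1)  1987: Thu (+1)  1988: Sat (+2)
  1989: Sun (+1)  1990: Mon (+1) ✓  1991: Tue (+1)  1992: Thu (+2)
Monday years: 1928, 1934, 1945, 1951, 1956, 1962, 1973, 1979, 1984, 1990 — 10 in total.

10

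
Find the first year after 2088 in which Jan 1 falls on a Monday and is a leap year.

2120

Jan 1 advances by 2 weekdays after a leap year and by 1 after a common year.
2088: Jan 1 is Thursday (leap).
2089: Saturday
2090: Sunday
2091: Monday
2092: Tuesday (leap)
2093: Thursday
2094: Friday
2095: Saturday
2096: Sunday (leap)
2097: Tuesday
2098: Wednesday
2099: Thursday
2100: Friday
2101: Saturday
2102: Sunday
2103: Monday
2104: Tuesday (leap)
2105: Thursday
2106: Friday
2107: Saturday
2108: Sunday (leap)
2109: Tuesday
2110: Wednesday
2111: Thursday
2112: Friday (leap)
2113: Sunday
2114: Monday
2115: Tuesday
2116: Wednesday (leap)
2117: Friday
2118: Saturday
2119: Sunday
2120: Monday (leap)
2120 begins on a Monday and is a leap year.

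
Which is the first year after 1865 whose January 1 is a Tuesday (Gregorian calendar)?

1867

Jan 1 advances by 2 weekdays after a leap year and by 1 after a common year.
1865: Jan 1 is Sunday.
1866: Monday
1867: Tuesday
1867 begins on a Tuesday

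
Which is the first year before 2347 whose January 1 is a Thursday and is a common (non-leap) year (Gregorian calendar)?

Jan 1 advances by 2 weekdays after a leap year and by 1 after a common year.
2347: Jan 1 is Wednesday.
2346: Tuesday
2345: Monday
2344: Saturday (leap)
2343: Friday
2342: Thursday
2342 begins on a Thursday and is a common year.

2342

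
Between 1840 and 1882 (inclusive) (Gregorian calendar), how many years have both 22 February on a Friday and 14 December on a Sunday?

Check each year's weekday for 22 February and 14 December:
  1840: Sat/Mon  1841: Mon/Tue  1842: Tue/Wed  1843: Wed/Thu  1844: Thu/Sat  1845: Sat/Sun  1846: Sun/Mon  1847: Mon/Tue  1848: Tue/Thu  1849: Thu/Fri  1850: Fri/Sat  1851: Sat/Sun  1852: Sun/Tue  1853: Tue/Wed  …(15 more)…  1869: Mon/Tue  1870: Tue/Wed  1871: Wed/Thu  1872: Thu/Sat  1873: Sat/Sun  1874: Sun/Mon  1875: Mon/Tue  1876: Tue/Thu  1877: Thu/Fri  1878: Fri/Sat  1879: Sat/Sun  1880: Sun/Tue  1881: Tue/Wed  1882: Wed/Thu
Both conditions hold in: 1856 — 1.

1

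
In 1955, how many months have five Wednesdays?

A month of length L has five Wednesdays iff its first Wednesday is on day ≤ L−28 (so day 1–3 in a 31-day month, 1–2 in a 30-day month, day 1 in a leap February).
Checking each month of 1955: Jan starts Sat (31d); Feb starts Tue (28d); Mar starts Tue (31d) ✓; Apr starts Fri (30d); May starts Sun (31d); Jun starts Wed (30d) ✓; Jul starts Fri (31d); Aug starts Mon (31d) ✓; Sep starts Thu (30d); Oct starts Sat (31d); Nov starts Tue (30d) ✓; Dec starts Thu (31d).
Five-Wednesday months: March, June, August, November → 4.

4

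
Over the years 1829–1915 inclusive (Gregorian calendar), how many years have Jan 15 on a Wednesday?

Track Jan 15's weekday year by year (advancing +1, or +2 across a Feb 29):
  1829: Thu  1830: Fri (+1)  1831: Sat (+1)  1832: Sun (+1)  1833: Tue (+2)
  1834: Wed (+1) ✓  1835: Thu (+1)  1836: Fri (+1)  1837: Sun (+2)  1838: Mon (+1)
  1839: Tue (+1)  1840: Wed (+1) ✓  1841: Fri (+2)  1842: Sat (+1)  … (59 more years) …
  1902: Wed (+1) ✓  1903: Thu (+1)  1904: Fri (+1)  1905: Sun (+2)  1906: Mon (+1)
  1907: Tue (+1)  1908: Wed (+1) ✓  1909: Fri (+2)  1910: Sat (+1)  1911: Sun (+1)
  1912: Mon (+1)  1913: Wed (+2) ✓  1914: Thu (+1)  1915: Fri (+1)
Wednesday years: 1834, 1840, 1845, 1851, 1862, 1868, 1873, 1879, 1890, 1896, 1902, 1908, 1913 — 13 in total.

13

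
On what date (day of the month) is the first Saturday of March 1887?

5

March 1, 1887 is a Tuesday, so the first Saturday is the 5th.
The first Saturday is 5 + 0 = 5.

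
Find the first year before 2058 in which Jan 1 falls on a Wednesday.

2053

Jan 1 advances by 2 weekdays after a leap year and by 1 after a common year.
2058: Jan 1 is Tuesday.
2057: Monday
2056: Saturday (leap)
2055: Friday
2054: Thursday
2053: Wednesday
2053 begins on a Wednesday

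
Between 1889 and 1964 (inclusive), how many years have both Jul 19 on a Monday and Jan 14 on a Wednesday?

2

Check each year's weekday for Jul 19 and Jan 14:
  1889: Fri/Mon  1890: Sat/Tue  1891: Sun/Wed  1892: Tue/Thu  1893: Wed/Sat  1894: Thu/Sun  1895: Fri/Mon  1896: Sun/Tue  1897: Mon/Thu  1898: Tue/Fri  1899: Wed/Sat  1900: Thu/Sun  1901: Fri/Mon  1902: Sat/Tue  …(48 more)…  1951: Thu/Sun  1952: Sat/Mon  1953: Sun/Wed  1954: Mon/Thu  1955: Tue/Fri  1956: Thu/Sat  1957: Fri/Mon  1958: Sat/Tue  1959: Sun/Wed  1960: Tue/Thu  1961: Wed/Sat  1962: Thu/Sun  1963: Fri/Mon  1964: Sun/Tue
Both conditions hold in: 1920, 1948 — 2.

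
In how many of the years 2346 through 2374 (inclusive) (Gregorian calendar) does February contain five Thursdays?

1

February has 28 days (29 in leap years); it has five Thursdays when Thursday falls among the first (month-length − 28) days — i.e. when February 1 is Thursday in a leap year (never in a common year).
February 1 by year: 2346:Fri 2347:Sat 2348:Sun 2349:Tue 2350:Wed 2351:Thu 2352:Fri 2353:Sun 2354:Mon 2355:Tue 2356:Wed 2357:Fri 2358:Sat 2359:Sun 2360:Mon 2361:Wed 2362:Thu 2363:Fri 2364:Sat 2365:Mon 2366:Tue 2367:Wed 2368:Thu✓ 2369:Sat 2370:Sun 2371:Mon 2372:Tue 2373:Thu 2374:Fri
Years with five Thursdays: 2368 → 1.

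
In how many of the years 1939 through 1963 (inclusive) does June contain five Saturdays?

June has 30 days; it has five Saturdays when Saturday falls among the first (month-length − 28) days — i.e. when June 1 is one of Saturday/Friday.
June 1 by year: 1939:Thu 1940:Sat✓ 1941:Sun 1942:Mon 1943:Tue 1944:Thu 1945:Fri✓ 1946:Sat✓ 1947:Sun 1948:Tue 1949:Wed 1950:Thu 1951:Fri✓ 1952:Sun 1953:Mon 1954:Tue 1955:Wed 1956:Fri✓ 1957:Sat✓ 1958:Sun 1959:Mon 1960:Wed 1961:Thu 1962:Fri✓ 1963:Sat✓
Years with five Saturdays: 1940, 1945, 1946, 1951, 1956, 1957, 1962, 1963 → 8.

8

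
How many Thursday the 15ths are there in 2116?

1

Check the 15th of each month of 2116: Jan 15: Wed, Feb 15: Sat, Mar 15: Sun, Apr 15: Wed, May 15: Fri, Jun 15: Mon, Jul 15: Wed, Aug 15: Sat, Sep 15: Tue, Oct 15: Thu, Nov 15: Sun, Dec 15: Tue.
Thursday occurs in October — 1 month.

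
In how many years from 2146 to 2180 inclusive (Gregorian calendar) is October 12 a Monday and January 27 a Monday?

1

Check each year's weekday for October 12 and January 27:
  2146: Wed/Thu  2147: Thu/Fri  2148: Sat/Sat  2149: Sun/Mon  2150: Mon/Tue  2151: Tue/Wed  2152: Thu/Thu  2153: Fri/Sat  2154: Sat/Sun  2155: Sun/Mon  2156: Tue/Tue  2157: Wed/Thu  2158: Thu/Fri  2159: Fri/Sat  …(7 more)…  2167: Mon/Tue  2168: Wed/Wed  2169: Thu/Fri  2170: Fri/Sat  2171: Sat/Sun  2172: Mon/Mon ✓  2173: Tue/Wed  2174: Wed/Thu  2175: Thu/Fri  2176: Sat/Sat  2177: Sun/Mon  2178: Mon/Tue  2179: Tue/Wed  2180: Thu/Thu
Both conditions hold in: 2172 — 1.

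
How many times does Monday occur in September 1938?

4

September 1938 has 30 days and begins on Thursday.
The first Monday is September 5.
Mondays fall on 5, 12, 19, 26 — that's 4.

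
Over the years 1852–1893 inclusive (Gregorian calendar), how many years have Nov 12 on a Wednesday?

Track Nov 12's weekday year by year (advancing +1, or +2 across a Feb 29):
  1852: Fri  1853: Sat (+1)  1854: Sun (+1)  1855: Mon (+1)  1856: Wed (+2) ✓
  1857: Thu (+1)  1858: Fri (+1)  1859: Sat (+1)  1860: Mon (+2)  1861: Tue (+1)
  1862: Wed (+1) ✓  1863: Thu (+1)  1864: Sat (+2)  1865: Sun (+1)  … (14 more years) …
  1880: Fri (+2)  1881: Sat (+1)  1882: Sun (+1)  1883: Mon (+1)  1884: Wed (+2) ✓
  1885: Thu (+1)  1886: Fri (+1)  1887: Sat (+1)  1888: Mon (+2)  1889: Tue (+1)
  1890: Wed (+1) ✓  1891: Thu (+1)  1892: Sat (+2)  1893: Sun (+1)
Wednesday years: 1856, 1862, 1873, 1879, 1884, 1890 — 6 in total.

6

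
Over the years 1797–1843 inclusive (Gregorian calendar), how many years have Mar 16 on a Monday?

7

Track Mar 16's weekday year by year (advancing +1, or +2 across a Feb 29):
  1797: Thu  1798: Fri (+1)  1799: Sat (+1)  1800: Sun (+1)  1801: Mon (+1) ✓
  1802: Tue (+1)  1803: Wed (+1)  1804: Fri (+2)  1805: Sat (+1)  1806: Sun (+1)
  1807: Mon (+1) ✓  1808: Wed (+2)  1809: Thu (+1)  1810: Fri (+1)  … (19 more years) …
  1830: Tue (+1)  1831: Wed (+1)  1832: Fri (+2)  1833: Sat (+1)  1834: Sun (+1)
  1835: Mon (+1) ✓  1836: Wed (+2)  1837: Thu (+1)  1838: Fri (+1)  1839: Sat (+1)
  1840: Mon (+2) ✓  1841: Tue (+1)  1842: Wed (+1)  1843: Thu (+1)
Monday years: 1801, 1807, 1812, 1818, 1829, 1835, 1840 — 7 in total.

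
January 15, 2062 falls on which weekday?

January 1, 2062 is a Sunday.
January 15 is day 15 of the year, i.e. 14 days after Jan 1.
14 mod 7 = 0, so advance 0 weekdays from Sunday: Sunday.

Sunday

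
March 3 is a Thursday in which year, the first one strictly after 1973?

From one year to the next, a fixed date's weekday advances by 1, or by 2 when a Feb 29 lies between the two dates.
1973: March 3 is Saturday.
1974: Sunday (+1)
1975: Monday (+1)
1976: Wednesday (+2)
1977: Thursday (+1)
March 3 falls on a Thursday in 1977.

1977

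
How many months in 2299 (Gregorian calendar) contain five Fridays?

A month of length L has five Fridays iff its first Friday is on day ≤ L−28 (so day 1–3 in a 31-day month, 1–2 in a 30-day month, day 1 in a leap February).
Checking each month of 2299: Jan starts Sun (31d); Feb starts Wed (28d); Mar starts Wed (31d) ✓; Apr starts Sat (30d); May starts Mon (31d); Jun starts Thu (30d) ✓; Jul starts Sat (31d); Aug starts Tue (31d); Sep starts Fri (30d) ✓; Oct starts Sun (31d); Nov starts Wed (30d); Dec starts Fri (31d) ✓.
Five-Friday months: March, June, September, December → 4.

4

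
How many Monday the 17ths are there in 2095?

Check the 17th of each month of 2095: Jan 17: Mon, Feb 17: Thu, Mar 17: Thu, Apr 17: Sun, May 17: Tue, Jun 17: Fri, Jul 17: Sun, Aug 17: Wed, Sep 17: Sat, Oct 17: Mon, Nov 17: Thu, Dec 17: Sat.
Monday occurs in January, October — 2 months.

2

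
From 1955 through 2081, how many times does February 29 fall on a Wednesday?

5

Leap years in 1955–2081: 32 of them.
Feb 29 weekday advances by 5 (mod 7) from one leap year to the next four years later (or differs when a century non-leap intervenes).
Leap-day weekdays: 1956:Wed✓ 1960:Mon 1964:Sat 1968:Thu 1972:Tue 1976:Sun 1980:Fri 1984:Wed✓ 1988:Mon 1992:Sat 1996:Thu 2000:Tue 2004:Sun …(6 more)… 2032:Sun 2036:Fri 2040:Wed✓ 2044:Mon 2048:Sat 2052:Thu 2056:Tue 2060:Sun 2064:Fri 2068:Wed✓ 2072:Mon 2076:Sat 2080:Thu
Wednesday: 1956, 1984, 2012, 2040, 2068 → 5.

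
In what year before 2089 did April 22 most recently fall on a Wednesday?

2082

From one year to the next, a fixed date's weekday advances by 1, or by 2 when a Feb 29 lies between the two dates.
2089: April 22 is Friday.
2088: Thursday (−1)
2087: Tuesday (−2)
2086: Monday (−1)
2085: Sunday (−1)
2084: Saturday (−1)
2083: Thursday (−2)
2082: Wednesday (−1)
April 22 falls on a Wednesday in 2082.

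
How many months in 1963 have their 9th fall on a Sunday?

1

Check the 9th of each month of 1963: Jan 9: Wed, Feb 9: Sat, Mar 9: Sat, Apr 9: Tue, May 9: Thu, Jun 9: Sun, Jul 9: Tue, Aug 9: Fri, Sep 9: Mon, Oct 9: Wed, Nov 9: Sat, Dec 9: Mon.
Sunday occurs in June — 1 month.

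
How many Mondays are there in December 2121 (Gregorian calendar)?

December 2121 has 31 days and begins on Monday.
The first Monday is December 1.
Mondays fall on 1, 8, 15, 22, 29 — that's 5.

5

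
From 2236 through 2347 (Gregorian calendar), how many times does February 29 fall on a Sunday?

Leap years in 2236–2347: 27 of them.
Feb 29 weekday advances by 5 (mod 7) from one leap year to the next four years later (or differs when a century non-leap intervenes).
Leap-day weekdays: 2236:Mon 2240:Sat 2244:Thu 2248:Tue 2252:Sun✓ 2256:Fri 2260:Wed 2264:Mon 2268:Sat 2272:Thu 2276:Tue 2280:Sun✓ 2284:Fri 2288:Wed 2292:Mon 2296:Sat 2304:Mon 2308:Sat 2312:Thu 2316:Tue 2320:Sun✓ 2324:Fri 2328:Wed 2332:Mon 2336:Sat 2340:Thu 2344:Tue
Sunday: 2252, 2280, 2320 → 3.

3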